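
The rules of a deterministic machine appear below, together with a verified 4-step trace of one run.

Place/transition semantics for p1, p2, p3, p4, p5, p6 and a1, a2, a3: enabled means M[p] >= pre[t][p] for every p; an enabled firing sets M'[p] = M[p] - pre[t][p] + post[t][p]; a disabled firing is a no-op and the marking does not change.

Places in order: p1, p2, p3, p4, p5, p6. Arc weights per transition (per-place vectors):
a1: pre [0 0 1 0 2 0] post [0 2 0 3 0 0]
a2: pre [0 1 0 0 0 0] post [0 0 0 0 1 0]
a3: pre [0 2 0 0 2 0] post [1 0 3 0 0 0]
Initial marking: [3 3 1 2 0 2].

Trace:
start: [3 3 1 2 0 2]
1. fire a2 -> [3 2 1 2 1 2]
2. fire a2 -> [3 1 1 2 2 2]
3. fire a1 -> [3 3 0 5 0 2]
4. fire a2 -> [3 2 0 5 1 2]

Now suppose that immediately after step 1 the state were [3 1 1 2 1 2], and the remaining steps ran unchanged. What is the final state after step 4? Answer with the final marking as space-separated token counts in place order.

3 1 0 5 1 2

state after step 1 := [3 1 1 2 1 2]
2. fire a2 -> [3 0 1 2 2 2]
3. fire a1 -> [3 2 0 5 0 2]
4. fire a2 -> [3 1 0 5 1 2]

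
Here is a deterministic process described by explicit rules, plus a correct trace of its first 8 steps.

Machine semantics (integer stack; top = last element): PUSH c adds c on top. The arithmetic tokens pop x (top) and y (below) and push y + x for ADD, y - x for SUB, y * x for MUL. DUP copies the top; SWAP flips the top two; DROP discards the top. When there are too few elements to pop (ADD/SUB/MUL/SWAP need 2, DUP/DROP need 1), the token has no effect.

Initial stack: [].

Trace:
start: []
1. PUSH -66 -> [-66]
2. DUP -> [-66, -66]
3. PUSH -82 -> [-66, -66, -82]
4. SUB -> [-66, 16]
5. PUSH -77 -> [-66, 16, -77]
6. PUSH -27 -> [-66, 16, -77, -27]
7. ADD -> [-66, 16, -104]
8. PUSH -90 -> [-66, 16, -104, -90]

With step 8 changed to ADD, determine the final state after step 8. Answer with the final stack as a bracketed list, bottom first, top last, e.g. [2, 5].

[-66, -88]

(re-executing from step 8 with the substitution; state before step 8: [-66, 16, -104])
8. ADD -> [-66, -88]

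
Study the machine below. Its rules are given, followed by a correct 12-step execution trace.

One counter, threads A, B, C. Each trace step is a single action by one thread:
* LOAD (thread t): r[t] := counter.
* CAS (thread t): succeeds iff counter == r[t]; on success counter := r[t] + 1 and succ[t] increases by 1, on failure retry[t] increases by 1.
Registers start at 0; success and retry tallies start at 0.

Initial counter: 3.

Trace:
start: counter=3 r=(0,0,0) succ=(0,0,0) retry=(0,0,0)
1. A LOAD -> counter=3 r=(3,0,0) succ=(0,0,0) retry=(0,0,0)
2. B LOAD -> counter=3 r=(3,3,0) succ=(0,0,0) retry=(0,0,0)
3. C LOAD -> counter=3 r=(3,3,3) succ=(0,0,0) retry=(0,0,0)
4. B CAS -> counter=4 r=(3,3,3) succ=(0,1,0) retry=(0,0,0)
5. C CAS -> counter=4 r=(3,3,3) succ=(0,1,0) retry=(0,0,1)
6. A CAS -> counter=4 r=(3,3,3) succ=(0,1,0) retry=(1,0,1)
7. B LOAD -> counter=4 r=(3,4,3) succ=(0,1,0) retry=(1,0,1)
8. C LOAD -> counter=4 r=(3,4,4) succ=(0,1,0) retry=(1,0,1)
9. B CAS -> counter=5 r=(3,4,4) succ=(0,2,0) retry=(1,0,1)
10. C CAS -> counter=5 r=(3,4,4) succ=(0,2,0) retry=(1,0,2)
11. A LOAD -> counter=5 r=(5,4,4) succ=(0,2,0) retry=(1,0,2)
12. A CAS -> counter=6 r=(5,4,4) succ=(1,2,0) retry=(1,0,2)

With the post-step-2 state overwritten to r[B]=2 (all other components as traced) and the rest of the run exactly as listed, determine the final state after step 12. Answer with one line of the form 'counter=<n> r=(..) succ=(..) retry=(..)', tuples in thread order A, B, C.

state after step 2 := counter=3 r=(3,2,0) succ=(0,0,0) retry=(0,0,0)
3. C LOAD -> counter=3 r=(3,2,3) succ=(0,0,0) retry=(0,0,0)
4. B CAS -> counter=3 r=(3,2,3) succ=(0,0,0) retry=(0,1,0)
5. C CAS -> counter=4 r=(3,2,3) succ=(0,0,1) retry=(0,1,0)
6. A CAS -> counter=4 r=(3,2,3) succ=(0,0,1) retry=(1,1,0)
7. B LOAD -> counter=4 r=(3,4,3) succ=(0,0,1) retry=(1,1,0)
8. C LOAD -> counter=4 r=(3,4,4) succ=(0,0,1) retry=(1,1,0)
9. B CAS -> counter=5 r=(3,4,4) succ=(0,1,1) retry=(1,1,0)
10. C CAS -> counter=5 r=(3,4,4) succ=(0,1,1) retry=(1,1,1)
11. A LOAD -> counter=5 r=(5,4,4) succ=(0,1,1) retry=(1,1,1)
12. A CAS -> counter=6 r=(5,4,4) succ=(1,1,1) retry=(1,1,1)

counter=6 r=(5,4,4) succ=(1,1,1) retry=(1,1,1)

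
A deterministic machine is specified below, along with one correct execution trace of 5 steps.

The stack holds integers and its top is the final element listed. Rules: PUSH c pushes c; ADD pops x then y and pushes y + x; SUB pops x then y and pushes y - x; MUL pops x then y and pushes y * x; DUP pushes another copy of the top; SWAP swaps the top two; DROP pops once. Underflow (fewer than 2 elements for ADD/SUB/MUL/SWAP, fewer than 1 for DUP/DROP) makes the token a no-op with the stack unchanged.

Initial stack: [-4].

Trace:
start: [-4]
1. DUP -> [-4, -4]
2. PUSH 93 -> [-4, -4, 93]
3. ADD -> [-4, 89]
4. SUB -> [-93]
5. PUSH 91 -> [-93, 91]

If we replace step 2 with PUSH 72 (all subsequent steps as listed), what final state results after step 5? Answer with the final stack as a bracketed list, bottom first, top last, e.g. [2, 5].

[-72, 91]

(re-executing from step 2 with the substitution; state before step 2: [-4, -4])
2. PUSH 72 -> [-4, -4, 72]
3. ADD -> [-4, 68]
4. SUB -> [-72]
5. PUSH 91 -> [-72, 91]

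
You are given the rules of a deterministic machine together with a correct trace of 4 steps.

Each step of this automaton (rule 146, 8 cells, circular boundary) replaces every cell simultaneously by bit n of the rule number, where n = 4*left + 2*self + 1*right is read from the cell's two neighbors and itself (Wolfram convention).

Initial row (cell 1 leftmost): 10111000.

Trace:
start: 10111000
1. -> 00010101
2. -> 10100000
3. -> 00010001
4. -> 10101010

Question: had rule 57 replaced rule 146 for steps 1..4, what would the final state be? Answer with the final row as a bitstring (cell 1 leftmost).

01010101

(re-executing steps 1..4 under rule 57; state before step 1: 10111000)
1. -> 01100110
2. -> 01010101
3. -> 10101010
4. -> 01010101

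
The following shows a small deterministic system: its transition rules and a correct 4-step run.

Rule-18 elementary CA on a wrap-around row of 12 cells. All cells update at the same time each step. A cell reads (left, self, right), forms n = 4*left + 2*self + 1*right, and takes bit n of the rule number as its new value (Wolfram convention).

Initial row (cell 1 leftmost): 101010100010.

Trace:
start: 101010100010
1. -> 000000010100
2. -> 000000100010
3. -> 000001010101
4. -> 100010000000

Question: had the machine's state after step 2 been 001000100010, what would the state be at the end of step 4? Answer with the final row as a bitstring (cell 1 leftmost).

state after step 2 := 001000100010
3. -> 010101010101
4. -> 000000000000

000000000000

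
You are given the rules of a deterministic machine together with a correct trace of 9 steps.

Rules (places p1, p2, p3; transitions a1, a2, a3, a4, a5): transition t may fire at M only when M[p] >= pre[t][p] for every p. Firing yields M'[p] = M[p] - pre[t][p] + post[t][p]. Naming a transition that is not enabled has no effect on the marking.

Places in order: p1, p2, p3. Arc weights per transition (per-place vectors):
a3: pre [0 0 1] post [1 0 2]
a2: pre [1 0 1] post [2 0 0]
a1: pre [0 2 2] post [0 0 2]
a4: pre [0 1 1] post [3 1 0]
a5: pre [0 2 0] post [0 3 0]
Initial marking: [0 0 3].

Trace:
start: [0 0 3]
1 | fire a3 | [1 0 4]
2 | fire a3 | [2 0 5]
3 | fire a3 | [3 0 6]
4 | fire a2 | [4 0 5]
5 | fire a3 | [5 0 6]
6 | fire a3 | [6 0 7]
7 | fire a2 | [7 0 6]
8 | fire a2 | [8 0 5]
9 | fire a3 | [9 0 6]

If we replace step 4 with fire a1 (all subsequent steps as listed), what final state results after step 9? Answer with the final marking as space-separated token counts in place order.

8 0 7

(re-executing from step 4 with the substitution; state before step 4: [3 0 6])
4 | fire a1 | [3 0 6]
5 | fire a3 | [4 0 7]
6 | fire a3 | [5 0 8]
7 | fire a2 | [6 0 7]
8 | fire a2 | [7 0 6]
9 | fire a3 | [8 0 7]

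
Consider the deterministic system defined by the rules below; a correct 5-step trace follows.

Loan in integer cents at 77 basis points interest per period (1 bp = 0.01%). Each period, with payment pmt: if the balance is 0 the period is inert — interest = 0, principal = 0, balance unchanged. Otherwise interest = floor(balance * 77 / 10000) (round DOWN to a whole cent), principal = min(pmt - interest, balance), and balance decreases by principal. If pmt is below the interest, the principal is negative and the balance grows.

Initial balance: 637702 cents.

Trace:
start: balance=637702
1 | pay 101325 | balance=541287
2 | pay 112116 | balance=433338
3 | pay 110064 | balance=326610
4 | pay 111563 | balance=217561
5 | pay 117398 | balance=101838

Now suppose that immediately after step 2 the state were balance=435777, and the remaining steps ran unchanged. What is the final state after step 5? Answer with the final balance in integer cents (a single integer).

104334

state after step 2 := balance=435777
3 | pay 110064 | balance=329068
4 | pay 111563 | balance=220038
5 | pay 117398 | balance=104334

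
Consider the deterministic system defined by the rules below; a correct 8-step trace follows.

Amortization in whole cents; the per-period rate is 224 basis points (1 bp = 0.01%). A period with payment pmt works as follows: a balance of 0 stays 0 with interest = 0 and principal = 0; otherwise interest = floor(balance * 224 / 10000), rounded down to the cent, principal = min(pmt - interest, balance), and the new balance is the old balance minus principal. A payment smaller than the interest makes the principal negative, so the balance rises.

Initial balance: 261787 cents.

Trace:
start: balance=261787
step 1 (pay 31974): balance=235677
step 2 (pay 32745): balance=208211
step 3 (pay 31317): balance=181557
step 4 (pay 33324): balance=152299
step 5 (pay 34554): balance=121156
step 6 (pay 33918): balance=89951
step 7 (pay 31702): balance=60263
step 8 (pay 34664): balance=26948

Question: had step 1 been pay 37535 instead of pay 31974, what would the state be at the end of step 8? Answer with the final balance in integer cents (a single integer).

(re-executing from step 1 with the substitution; state before step 1: balance=261787)
step 1 (pay 37535): balance=230116
step 2 (pay 32745): balance=202525
step 3 (pay 31317): balance=175744
step 4 (pay 33324): balance=146356
step 5 (pay 34554): balance=115080
step 6 (pay 33918): balance=83739
step 7 (pay 31702): balance=53912
step 8 (pay 34664): balance=20455

20455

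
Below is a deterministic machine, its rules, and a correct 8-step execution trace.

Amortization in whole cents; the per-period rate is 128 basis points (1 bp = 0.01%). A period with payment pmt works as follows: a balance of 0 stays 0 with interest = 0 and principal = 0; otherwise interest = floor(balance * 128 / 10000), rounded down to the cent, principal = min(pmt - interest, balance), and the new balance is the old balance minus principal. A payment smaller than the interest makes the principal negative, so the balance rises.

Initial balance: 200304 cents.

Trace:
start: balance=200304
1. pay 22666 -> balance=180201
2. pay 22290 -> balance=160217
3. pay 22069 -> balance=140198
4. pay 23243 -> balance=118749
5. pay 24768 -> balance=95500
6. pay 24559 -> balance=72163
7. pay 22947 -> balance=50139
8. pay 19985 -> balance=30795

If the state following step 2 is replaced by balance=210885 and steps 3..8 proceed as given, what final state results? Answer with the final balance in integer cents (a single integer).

state after step 2 := balance=210885
3. pay 22069 -> balance=191515
4. pay 23243 -> balance=170723
5. pay 24768 -> balance=148140
6. pay 24559 -> balance=125477
7. pay 22947 -> balance=104136
8. pay 19985 -> balance=85483

85483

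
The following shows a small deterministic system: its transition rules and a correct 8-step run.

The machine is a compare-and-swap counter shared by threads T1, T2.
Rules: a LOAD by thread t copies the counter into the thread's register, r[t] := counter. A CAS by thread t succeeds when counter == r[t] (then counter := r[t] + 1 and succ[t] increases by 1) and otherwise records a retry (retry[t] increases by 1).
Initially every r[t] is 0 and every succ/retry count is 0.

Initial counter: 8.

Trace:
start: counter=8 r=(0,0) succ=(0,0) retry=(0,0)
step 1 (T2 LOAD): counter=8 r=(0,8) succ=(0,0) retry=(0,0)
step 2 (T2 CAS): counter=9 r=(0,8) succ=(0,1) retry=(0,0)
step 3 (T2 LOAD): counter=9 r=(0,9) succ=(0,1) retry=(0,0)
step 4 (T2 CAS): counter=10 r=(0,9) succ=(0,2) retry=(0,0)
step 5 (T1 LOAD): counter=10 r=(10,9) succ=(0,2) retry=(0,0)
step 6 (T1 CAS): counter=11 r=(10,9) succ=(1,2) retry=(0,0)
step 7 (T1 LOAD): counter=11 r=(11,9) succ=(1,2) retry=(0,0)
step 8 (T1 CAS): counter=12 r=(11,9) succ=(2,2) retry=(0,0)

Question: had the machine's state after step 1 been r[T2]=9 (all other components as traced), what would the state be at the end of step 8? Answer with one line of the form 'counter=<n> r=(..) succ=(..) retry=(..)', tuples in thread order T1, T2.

state after step 1 := counter=8 r=(0,9) succ=(0,0) retry=(0,0)
step 2 (T2 CAS): counter=8 r=(0,9) succ=(0,0) retry=(0,1)
step 3 (T2 LOAD): counter=8 r=(0,8) succ=(0,0) retry=(0,1)
step 4 (T2 CAS): counter=9 r=(0,8) succ=(0,1) retry=(0,1)
step 5 (T1 LOAD): counter=9 r=(9,8) succ=(0,1) retry=(0,1)
step 6 (T1 CAS): counter=10 r=(9,8) succ=(1,1) retry=(0,1)
step 7 (T1 LOAD): counter=10 r=(10,8) succ=(1,1) retry=(0,1)
step 8 (T1 CAS): counter=11 r=(10,8) succ=(2,1) retry=(0,1)

counter=11 r=(10,8) succ=(2,1) retry=(0,1)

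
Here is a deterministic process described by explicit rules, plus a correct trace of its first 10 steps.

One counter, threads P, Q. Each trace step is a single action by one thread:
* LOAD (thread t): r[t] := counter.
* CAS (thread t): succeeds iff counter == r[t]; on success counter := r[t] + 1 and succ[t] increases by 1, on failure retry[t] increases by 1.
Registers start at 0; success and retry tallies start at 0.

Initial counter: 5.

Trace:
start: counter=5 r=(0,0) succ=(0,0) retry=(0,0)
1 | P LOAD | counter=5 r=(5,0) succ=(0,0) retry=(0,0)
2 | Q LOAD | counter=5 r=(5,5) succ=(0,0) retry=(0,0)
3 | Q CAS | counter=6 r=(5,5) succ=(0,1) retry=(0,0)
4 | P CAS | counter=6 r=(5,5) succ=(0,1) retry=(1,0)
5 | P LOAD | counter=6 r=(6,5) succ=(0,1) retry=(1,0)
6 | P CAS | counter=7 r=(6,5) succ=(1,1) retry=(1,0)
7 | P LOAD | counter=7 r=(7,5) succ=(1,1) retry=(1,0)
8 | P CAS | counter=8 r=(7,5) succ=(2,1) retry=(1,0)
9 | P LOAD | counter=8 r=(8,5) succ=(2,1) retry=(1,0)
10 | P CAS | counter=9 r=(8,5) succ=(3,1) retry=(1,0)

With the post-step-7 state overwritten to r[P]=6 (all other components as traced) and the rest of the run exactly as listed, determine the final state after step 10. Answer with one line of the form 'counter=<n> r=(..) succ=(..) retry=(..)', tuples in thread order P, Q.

counter=8 r=(7,5) succ=(2,1) retry=(2,0)

state after step 7 := counter=7 r=(6,5) succ=(1,1) retry=(1,0)
8 | P CAS | counter=7 r=(6,5) succ=(1,1) retry=(2,0)
9 | P LOAD | counter=7 r=(7,5) succ=(1,1) retry=(2,0)
10 | P CAS | counter=8 r=(7,5) succ=(2,1) retry=(2,0)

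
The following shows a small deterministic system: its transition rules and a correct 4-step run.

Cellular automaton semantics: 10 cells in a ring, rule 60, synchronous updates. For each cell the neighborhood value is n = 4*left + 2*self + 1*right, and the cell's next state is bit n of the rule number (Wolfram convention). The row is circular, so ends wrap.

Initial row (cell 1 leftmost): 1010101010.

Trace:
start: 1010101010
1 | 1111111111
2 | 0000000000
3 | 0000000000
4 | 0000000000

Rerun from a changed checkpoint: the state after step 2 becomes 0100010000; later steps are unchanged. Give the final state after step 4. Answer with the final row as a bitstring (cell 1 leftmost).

state after step 2 := 0100010000
3 | 0110011000
4 | 0101010100

0101010100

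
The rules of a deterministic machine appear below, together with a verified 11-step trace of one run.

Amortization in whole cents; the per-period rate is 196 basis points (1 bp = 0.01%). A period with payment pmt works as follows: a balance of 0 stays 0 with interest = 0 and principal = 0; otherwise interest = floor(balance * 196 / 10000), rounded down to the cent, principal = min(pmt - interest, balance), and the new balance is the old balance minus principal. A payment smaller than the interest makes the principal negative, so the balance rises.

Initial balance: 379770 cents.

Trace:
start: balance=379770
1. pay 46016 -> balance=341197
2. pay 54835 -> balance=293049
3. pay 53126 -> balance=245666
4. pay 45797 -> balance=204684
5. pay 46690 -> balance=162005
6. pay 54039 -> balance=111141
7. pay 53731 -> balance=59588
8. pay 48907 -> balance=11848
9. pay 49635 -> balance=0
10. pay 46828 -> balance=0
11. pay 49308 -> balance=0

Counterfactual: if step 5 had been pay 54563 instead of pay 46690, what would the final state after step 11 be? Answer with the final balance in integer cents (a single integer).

0

(re-executing from step 5 with the substitution; state before step 5: balance=204684)
5. pay 54563 -> balance=154132
6. pay 54039 -> balance=103113
7. pay 53731 -> balance=51403
8. pay 48907 -> balance=3503
9. pay 49635 -> balance=0
10. pay 46828 -> balance=0
11. pay 49308 -> balance=0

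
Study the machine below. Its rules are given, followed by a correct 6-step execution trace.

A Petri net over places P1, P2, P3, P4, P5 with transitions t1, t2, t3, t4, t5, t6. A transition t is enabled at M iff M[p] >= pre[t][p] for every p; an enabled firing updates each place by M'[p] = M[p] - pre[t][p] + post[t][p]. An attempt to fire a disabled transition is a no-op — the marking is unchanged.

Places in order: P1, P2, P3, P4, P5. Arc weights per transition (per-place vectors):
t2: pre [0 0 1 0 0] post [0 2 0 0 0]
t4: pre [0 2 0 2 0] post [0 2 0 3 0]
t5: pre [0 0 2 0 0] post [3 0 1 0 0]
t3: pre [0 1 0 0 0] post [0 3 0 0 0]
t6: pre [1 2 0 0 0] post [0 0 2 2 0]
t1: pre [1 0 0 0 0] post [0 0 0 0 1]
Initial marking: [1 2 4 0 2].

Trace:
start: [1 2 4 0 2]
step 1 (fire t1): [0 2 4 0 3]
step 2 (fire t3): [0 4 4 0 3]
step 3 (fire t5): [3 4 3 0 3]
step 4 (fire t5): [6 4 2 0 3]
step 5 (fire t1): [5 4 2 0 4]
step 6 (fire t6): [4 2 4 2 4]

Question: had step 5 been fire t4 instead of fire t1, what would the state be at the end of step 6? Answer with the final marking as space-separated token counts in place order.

(re-executing from step 5 with the substitution; state before step 5: [6 4 2 0 3])
step 5 (fire t4): [6 4 2 0 3]
step 6 (fire t6): [5 2 4 2 3]

5 2 4 2 3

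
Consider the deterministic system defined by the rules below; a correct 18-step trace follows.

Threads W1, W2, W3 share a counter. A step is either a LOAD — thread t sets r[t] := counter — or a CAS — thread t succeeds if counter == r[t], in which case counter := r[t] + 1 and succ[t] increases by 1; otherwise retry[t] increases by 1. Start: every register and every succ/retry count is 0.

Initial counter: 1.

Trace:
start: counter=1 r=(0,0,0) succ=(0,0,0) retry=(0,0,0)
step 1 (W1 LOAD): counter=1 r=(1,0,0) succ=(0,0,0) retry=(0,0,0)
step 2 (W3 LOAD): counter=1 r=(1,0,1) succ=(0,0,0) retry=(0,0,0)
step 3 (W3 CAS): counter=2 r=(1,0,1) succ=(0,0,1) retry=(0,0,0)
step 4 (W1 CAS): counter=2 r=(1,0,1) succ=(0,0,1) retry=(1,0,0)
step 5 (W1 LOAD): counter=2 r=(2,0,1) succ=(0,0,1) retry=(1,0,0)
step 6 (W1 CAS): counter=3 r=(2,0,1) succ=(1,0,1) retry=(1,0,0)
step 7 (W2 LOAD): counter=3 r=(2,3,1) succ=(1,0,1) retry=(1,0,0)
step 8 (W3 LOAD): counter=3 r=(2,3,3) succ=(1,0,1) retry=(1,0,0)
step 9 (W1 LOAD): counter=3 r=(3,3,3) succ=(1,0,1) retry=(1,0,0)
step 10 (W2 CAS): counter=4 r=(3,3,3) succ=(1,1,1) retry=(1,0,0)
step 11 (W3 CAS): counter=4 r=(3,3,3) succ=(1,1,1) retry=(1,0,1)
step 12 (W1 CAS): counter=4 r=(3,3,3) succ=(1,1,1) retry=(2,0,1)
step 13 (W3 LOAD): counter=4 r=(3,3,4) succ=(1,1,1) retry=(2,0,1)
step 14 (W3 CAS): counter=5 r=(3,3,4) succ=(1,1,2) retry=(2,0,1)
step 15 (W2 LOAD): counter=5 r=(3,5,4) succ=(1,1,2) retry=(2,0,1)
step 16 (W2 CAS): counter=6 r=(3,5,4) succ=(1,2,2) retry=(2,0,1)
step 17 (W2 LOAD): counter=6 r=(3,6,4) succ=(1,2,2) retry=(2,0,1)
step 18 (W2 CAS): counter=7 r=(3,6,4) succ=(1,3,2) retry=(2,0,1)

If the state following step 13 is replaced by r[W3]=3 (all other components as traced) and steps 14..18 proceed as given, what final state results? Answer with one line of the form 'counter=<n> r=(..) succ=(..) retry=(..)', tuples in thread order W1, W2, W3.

state after step 13 := counter=4 r=(3,3,3) succ=(1,1,1) retry=(2,0,1)
step 14 (W3 CAS): counter=4 r=(3,3,3) succ=(1,1,1) retry=(2,0,2)
step 15 (W2 LOAD): counter=4 r=(3,4,3) succ=(1,1,1) retry=(2,0,2)
step 16 (W2 CAS): counter=5 r=(3,4,3) succ=(1,2,1) retry=(2,0,2)
step 17 (W2 LOAD): counter=5 r=(3,5,3) succ=(1,2,1) retry=(2,0,2)
step 18 (W2 CAS): counter=6 r=(3,5,3) succ=(1,3,1) retry=(2,0,2)

counter=6 r=(3,5,3) succ=(1,3,1) retry=(2,0,2)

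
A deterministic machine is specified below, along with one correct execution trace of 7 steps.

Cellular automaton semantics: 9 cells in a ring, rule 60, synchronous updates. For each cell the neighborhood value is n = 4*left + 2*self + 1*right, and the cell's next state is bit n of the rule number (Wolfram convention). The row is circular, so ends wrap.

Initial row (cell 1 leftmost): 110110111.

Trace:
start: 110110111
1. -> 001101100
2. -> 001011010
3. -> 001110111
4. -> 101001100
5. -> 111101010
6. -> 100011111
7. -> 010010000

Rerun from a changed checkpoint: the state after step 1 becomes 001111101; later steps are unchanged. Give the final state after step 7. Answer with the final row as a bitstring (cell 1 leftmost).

010101100

state after step 1 := 001111101
2. -> 101000011
3. -> 011100010
4. -> 010010011
5. -> 111011010
6. -> 100110111
7. -> 010101100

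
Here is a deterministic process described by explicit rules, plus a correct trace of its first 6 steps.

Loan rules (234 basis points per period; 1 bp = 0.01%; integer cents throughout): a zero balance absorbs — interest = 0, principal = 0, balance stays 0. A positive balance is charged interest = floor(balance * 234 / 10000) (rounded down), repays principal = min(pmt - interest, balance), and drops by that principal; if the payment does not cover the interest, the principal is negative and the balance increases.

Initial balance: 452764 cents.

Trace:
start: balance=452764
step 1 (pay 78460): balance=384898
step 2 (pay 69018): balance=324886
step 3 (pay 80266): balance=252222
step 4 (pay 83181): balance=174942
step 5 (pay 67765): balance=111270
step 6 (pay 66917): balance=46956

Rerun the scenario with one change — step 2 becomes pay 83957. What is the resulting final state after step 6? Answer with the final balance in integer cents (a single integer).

(re-executing from step 2 with the substitution; state before step 2: balance=384898)
step 2 (pay 83957): balance=309947
step 3 (pay 80266): balance=236933
step 4 (pay 83181): balance=159296
step 5 (pay 67765): balance=95258
step 6 (pay 66917): balance=30570

30570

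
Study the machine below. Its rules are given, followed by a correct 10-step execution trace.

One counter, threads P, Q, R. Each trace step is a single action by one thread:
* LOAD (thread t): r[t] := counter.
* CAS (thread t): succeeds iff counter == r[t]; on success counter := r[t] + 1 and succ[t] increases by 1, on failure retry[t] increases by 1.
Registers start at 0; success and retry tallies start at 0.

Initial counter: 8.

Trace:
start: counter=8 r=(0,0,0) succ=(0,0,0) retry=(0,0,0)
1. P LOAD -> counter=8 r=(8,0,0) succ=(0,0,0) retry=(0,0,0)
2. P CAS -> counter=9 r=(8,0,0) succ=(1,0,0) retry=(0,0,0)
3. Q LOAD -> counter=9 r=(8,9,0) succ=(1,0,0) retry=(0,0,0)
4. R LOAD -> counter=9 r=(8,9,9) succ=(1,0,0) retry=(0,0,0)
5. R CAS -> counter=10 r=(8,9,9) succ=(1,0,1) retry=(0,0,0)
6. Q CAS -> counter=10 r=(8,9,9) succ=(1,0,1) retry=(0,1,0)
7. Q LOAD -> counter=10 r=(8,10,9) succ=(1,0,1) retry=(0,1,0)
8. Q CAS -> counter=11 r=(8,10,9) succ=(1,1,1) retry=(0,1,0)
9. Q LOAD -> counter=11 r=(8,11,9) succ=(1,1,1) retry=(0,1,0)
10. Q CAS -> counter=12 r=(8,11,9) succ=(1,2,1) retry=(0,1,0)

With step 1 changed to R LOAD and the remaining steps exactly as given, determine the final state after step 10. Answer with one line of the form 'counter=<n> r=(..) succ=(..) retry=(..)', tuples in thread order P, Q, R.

counter=11 r=(0,10,8) succ=(0,2,1) retry=(1,1,0)

(re-executing from step 1 with the substitution; state before step 1: counter=8 r=(0,0,0) succ=(0,0,0) retry=(0,0,0))
1. R LOAD -> counter=8 r=(0,0,8) succ=(0,0,0) retry=(0,0,0)
2. P CAS -> counter=8 r=(0,0,8) succ=(0,0,0) retry=(1,0,0)
3. Q LOAD -> counter=8 r=(0,8,8) succ=(0,0,0) retry=(1,0,0)
4. R LOAD -> counter=8 r=(0,8,8) succ=(0,0,0) retry=(1,0,0)
5. R CAS -> counter=9 r=(0,8,8) succ=(0,0,1) retry=(1,0,0)
6. Q CAS -> counter=9 r=(0,8,8) succ=(0,0,1) retry=(1,1,0)
7. Q LOAD -> counter=9 r=(0,9,8) succ=(0,0,1) retry=(1,1,0)
8. Q CAS -> counter=10 r=(0,9,8) succ=(0,1,1) retry=(1,1,0)
9. Q LOAD -> counter=10 r=(0,10,8) succ=(0,1,1) retry=(1,1,0)
10. Q CAS -> counter=11 r=(0,10,8) succ=(0,2,1) retry=(1,1,0)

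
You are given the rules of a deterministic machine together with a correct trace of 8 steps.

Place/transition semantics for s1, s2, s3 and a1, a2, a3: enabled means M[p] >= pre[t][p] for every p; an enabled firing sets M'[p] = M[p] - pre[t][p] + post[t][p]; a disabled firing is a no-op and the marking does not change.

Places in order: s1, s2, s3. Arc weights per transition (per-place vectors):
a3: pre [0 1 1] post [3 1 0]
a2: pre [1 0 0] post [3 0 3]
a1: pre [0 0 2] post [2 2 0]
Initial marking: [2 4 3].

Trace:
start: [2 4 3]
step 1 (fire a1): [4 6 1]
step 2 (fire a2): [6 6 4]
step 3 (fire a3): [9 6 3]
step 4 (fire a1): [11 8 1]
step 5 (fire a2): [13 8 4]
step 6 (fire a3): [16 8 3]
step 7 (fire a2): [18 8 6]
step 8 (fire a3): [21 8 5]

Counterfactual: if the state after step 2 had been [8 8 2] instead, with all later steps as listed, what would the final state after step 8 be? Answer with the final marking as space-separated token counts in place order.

state after step 2 := [8 8 2]
step 3 (fire a3): [11 8 1]
step 4 (fire a1): [11 8 1]
step 5 (fire a2): [13 8 4]
step 6 (fire a3): [16 8 3]
step 7 (fire a2): [18 8 6]
step 8 (fire a3): [21 8 5]

21 8 5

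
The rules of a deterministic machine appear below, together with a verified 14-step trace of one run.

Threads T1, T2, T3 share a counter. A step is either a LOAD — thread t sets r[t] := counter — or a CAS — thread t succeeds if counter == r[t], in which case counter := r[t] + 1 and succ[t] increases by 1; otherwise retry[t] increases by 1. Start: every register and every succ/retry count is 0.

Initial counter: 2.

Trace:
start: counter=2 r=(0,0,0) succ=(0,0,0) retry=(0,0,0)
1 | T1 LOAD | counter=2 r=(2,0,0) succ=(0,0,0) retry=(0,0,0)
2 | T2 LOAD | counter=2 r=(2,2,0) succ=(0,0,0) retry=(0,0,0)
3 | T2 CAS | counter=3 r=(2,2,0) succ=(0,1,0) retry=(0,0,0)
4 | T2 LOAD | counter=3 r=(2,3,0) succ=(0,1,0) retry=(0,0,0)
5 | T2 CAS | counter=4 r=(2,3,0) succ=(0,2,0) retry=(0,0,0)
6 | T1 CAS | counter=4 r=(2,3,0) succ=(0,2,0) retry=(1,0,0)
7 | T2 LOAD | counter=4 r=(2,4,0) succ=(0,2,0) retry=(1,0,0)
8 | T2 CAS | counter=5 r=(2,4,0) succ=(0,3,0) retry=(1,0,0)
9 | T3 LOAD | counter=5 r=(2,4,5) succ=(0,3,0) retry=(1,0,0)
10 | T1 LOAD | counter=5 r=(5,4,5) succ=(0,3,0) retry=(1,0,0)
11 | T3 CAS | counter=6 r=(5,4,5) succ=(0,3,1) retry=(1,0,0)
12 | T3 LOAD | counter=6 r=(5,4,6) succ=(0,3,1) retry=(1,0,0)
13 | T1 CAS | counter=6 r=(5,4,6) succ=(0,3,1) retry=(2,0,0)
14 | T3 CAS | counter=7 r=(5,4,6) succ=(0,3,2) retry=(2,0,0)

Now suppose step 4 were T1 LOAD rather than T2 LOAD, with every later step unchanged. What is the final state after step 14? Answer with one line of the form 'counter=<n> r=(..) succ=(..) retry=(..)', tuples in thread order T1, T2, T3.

(re-executing from step 4 with the substitution; state before step 4: counter=3 r=(2,2,0) succ=(0,1,0) retry=(0,0,0))
4 | T1 LOAD | counter=3 r=(3,2,0) succ=(0,1,0) retry=(0,0,0)
5 | T2 CAS | counter=3 r=(3,2,0) succ=(0,1,0) retry=(0,1,0)
6 | T1 CAS | counter=4 r=(3,2,0) succ=(1,1,0) retry=(0,1,0)
7 | T2 LOAD | counter=4 r=(3,4,0) succ=(1,1,0) retry=(0,1,0)
8 | T2 CAS | counter=5 r=(3,4,0) succ=(1,2,0) retry=(0,1,0)
9 | T3 LOAD | counter=5 r=(3,4,5) succ=(1,2,0) retry=(0,1,0)
10 | T1 LOAD | counter=5 r=(5,4,5) succ=(1,2,0) retry=(0,1,0)
11 | T3 CAS | counter=6 r=(5,4,5) succ=(1,2,1) retry=(0,1,0)
12 | T3 LOAD | counter=6 r=(5,4,6) succ=(1,2,1) retry=(0,1,0)
13 | T1 CAS | counter=6 r=(5,4,6) succ=(1,2,1) retry=(1,1,0)
14 | T3 CAS | counter=7 r=(5,4,6) succ=(1,2,2) retry=(1,1,0)

counter=7 r=(5,4,6) succ=(1,2,2) retry=(1,1,0)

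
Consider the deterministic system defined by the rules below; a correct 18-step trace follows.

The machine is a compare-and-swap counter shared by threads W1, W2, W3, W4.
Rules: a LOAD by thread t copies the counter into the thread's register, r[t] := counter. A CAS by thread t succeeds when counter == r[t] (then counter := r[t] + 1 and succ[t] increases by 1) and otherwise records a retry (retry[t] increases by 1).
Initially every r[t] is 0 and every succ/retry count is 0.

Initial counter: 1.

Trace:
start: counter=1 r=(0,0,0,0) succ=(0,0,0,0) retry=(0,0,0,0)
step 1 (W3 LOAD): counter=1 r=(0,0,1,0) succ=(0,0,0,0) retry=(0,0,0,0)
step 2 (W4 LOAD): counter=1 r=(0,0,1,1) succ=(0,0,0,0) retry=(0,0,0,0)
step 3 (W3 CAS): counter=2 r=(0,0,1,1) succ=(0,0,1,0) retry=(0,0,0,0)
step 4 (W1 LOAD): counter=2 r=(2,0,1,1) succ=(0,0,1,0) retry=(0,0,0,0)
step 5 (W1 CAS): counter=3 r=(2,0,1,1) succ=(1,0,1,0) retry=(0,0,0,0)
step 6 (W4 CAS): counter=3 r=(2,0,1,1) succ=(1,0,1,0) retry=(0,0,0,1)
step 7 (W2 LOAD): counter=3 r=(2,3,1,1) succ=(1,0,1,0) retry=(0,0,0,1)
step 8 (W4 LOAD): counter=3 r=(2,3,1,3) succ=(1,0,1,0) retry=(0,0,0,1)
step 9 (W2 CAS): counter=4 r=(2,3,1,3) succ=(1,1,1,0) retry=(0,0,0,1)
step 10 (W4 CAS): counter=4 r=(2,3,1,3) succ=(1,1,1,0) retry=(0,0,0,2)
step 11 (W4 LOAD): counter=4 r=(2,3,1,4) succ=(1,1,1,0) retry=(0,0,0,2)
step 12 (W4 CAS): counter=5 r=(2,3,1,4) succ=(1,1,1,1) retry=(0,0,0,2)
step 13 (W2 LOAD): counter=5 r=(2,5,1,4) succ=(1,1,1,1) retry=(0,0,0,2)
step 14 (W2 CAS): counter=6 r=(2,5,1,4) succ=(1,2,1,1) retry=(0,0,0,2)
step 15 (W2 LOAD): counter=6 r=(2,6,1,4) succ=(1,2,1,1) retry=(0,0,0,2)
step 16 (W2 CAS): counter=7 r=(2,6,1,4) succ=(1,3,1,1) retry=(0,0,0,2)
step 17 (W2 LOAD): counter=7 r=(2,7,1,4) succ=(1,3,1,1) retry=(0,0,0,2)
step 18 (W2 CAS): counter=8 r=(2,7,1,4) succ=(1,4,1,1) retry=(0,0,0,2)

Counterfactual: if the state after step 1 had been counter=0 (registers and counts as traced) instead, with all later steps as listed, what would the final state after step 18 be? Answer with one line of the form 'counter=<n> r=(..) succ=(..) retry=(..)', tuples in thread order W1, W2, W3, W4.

state after step 1 := counter=0 r=(0,0,1,0) succ=(0,0,0,0) retry=(0,0,0,0)
step 2 (W4 LOAD): counter=0 r=(0,0,1,0) succ=(0,0,0,0) retry=(0,0,0,0)
step 3 (W3 CAS): counter=0 r=(0,0,1,0) succ=(0,0,0,0) retry=(0,0,1,0)
step 4 (W1 LOAD): counter=0 r=(0,0,1,0) succ=(0,0,0,0) retry=(0,0,1,0)
step 5 (W1 CAS): counter=1 r=(0,0,1,0) succ=(1,0,0,0) retry=(0,0,1,0)
step 6 (W4 CAS): counter=1 r=(0,0,1,0) succ=(1,0,0,0) retry=(0,0,1,1)
step 7 (W2 LOAD): counter=1 r=(0,1,1,0) succ=(1,0,0,0) retry=(0,0,1,1)
step 8 (W4 LOAD): counter=1 r=(0,1,1,1) succ=(1,0,0,0) retry=(0,0,1,1)
step 9 (W2 CAS): counter=2 r=(0,1,1,1) succ=(1,1,0,0) retry=(0,0,1,1)
step 10 (W4 CAS): counter=2 r=(0,1,1,1) succ=(1,1,0,0) retry=(0,0,1,2)
step 11 (W4 LOAD): counter=2 r=(0,1,1,2) succ=(1,1,0,0) retry=(0,0,1,2)
step 12 (W4 CAS): counter=3 r=(0,1,1,2) succ=(1,1,0,1) retry=(0,0,1,2)
step 13 (W2 LOAD): counter=3 r=(0,3,1,2) succ=(1,1,0,1) retry=(0,0,1,2)
step 14 (W2 CAS): counter=4 r=(0,3,1,2) succ=(1,2,0,1) retry=(0,0,1,2)
step 15 (W2 LOAD): counter=4 r=(0,4,1,2) succ=(1,2,0,1) retry=(0,0,1,2)
step 16 (W2 CAS): counter=5 r=(0,4,1,2) succ=(1,3,0,1) retry=(0,0,1,2)
step 17 (W2 LOAD): counter=5 r=(0,5,1,2) succ=(1,3,0,1) retry=(0,0,1,2)
step 18 (W2 CAS): counter=6 r=(0,5,1,2) succ=(1,4,0,1) retry=(0,0,1,2)

counter=6 r=(0,5,1,2) succ=(1,4,0,1) retry=(0,0,1,2)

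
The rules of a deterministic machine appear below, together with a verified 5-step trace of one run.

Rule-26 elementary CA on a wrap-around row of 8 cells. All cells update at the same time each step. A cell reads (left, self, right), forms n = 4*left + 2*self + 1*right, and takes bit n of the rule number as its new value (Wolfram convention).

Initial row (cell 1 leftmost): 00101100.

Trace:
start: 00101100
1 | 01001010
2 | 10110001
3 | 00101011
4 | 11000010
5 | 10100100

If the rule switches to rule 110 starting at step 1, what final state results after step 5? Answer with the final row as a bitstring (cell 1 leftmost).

(re-executing steps 1..5 under rule 110; state before step 1: 00101100)
1 | 01111100
2 | 11000100
3 | 11001101
4 | 01011111
5 | 11110001

11110001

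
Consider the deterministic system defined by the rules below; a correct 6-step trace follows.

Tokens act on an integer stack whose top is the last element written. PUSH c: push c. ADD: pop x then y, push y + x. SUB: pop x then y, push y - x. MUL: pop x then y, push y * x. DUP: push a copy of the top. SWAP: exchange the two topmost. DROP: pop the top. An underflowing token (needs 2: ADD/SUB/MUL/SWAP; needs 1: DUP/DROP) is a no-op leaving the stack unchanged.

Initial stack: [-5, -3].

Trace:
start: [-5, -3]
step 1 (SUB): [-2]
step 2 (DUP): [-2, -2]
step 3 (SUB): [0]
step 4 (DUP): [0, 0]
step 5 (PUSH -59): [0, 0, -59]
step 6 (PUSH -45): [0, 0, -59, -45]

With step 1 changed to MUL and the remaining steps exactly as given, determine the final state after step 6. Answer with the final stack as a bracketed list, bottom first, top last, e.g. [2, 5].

(re-executing from step 1 with the substitution; state before step 1: [-5, -3])
step 1 (MUL): [15]
step 2 (DUP): [15, 15]
step 3 (SUB): [0]
step 4 (DUP): [0, 0]
step 5 (PUSH -59): [0, 0, -59]
step 6 (PUSH -45): [0, 0, -59, -45]

[0, 0, -59, -45]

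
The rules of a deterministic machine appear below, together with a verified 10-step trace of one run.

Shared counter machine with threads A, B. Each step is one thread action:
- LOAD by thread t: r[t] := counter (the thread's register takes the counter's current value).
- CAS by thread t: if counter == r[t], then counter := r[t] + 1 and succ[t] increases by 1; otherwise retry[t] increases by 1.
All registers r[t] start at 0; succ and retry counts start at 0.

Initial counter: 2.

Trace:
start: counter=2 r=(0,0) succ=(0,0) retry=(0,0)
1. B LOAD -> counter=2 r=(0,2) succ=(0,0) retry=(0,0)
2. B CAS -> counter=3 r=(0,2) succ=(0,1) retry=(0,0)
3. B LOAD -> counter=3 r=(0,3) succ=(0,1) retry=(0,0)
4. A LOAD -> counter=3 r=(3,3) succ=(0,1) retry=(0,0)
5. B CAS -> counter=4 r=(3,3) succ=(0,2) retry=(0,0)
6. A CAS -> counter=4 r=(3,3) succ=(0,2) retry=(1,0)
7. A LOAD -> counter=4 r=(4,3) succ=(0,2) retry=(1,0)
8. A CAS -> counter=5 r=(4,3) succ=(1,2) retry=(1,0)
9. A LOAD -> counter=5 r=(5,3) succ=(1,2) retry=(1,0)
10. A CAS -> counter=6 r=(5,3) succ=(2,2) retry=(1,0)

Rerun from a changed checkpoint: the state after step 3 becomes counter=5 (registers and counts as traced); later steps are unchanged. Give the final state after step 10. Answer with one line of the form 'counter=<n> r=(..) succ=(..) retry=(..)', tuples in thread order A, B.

counter=8 r=(7,3) succ=(3,1) retry=(0,1)

state after step 3 := counter=5 r=(0,3) succ=(0,1) retry=(0,0)
4. A LOAD -> counter=5 r=(5,3) succ=(0,1) retry=(0,0)
5. B CAS -> counter=5 r=(5,3) succ=(0,1) retry=(0,1)
6. A CAS -> counter=6 r=(5,3) succ=(1,1) retry=(0,1)
7. A LOAD -> counter=6 r=(6,3) succ=(1,1) retry=(0,1)
8. A CAS -> counter=7 r=(6,3) succ=(2,1) retry=(0,1)
9. A LOAD -> counter=7 r=(7,3) succ=(2,1) retry=(0,1)
10. A CAS -> counter=8 r=(7,3) succ=(3,1) retry=(0,1)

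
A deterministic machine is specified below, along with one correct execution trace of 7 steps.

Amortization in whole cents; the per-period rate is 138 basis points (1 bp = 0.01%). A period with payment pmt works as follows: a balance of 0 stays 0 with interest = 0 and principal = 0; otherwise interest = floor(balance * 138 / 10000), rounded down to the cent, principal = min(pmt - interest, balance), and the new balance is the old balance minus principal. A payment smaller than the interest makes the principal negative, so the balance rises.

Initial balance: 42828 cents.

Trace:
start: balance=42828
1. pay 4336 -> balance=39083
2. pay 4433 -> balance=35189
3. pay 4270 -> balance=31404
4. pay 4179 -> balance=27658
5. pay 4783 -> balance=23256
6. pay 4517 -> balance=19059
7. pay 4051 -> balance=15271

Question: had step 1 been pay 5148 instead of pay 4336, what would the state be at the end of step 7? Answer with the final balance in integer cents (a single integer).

14391

(re-executing from step 1 with the substitution; state before step 1: balance=42828)
1. pay 5148 -> balance=38271
2. pay 4433 -> balance=34366
3. pay 4270 -> balance=30570
4. pay 4179 -> balance=26812
5. pay 4783 -> balance=22399
6. pay 4517 -> balance=18191
7. pay 4051 -> balance=14391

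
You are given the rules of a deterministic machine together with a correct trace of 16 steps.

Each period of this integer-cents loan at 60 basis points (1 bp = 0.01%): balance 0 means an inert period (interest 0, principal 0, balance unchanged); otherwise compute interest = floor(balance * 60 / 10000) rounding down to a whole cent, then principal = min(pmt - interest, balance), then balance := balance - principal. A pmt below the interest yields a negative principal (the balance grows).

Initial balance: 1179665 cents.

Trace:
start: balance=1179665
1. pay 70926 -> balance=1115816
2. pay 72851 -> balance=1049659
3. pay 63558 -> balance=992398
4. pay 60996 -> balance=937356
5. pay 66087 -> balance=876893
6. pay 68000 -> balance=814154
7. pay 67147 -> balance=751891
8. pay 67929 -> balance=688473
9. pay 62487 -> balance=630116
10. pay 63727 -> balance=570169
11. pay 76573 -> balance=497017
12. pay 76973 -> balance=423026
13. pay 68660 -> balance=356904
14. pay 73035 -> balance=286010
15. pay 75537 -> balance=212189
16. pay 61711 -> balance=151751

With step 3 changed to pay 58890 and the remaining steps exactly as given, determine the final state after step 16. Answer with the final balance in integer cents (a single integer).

(re-executing from step 3 with the substitution; state before step 3: balance=1049659)
3. pay 58890 -> balance=997066
4. pay 60996 -> balance=942052
5. pay 66087 -> balance=881617
6. pay 68000 -> balance=818906
7. pay 67147 -> balance=756672
8. pay 67929 -> balance=693283
9. pay 62487 -> balance=634955
10. pay 63727 -> balance=575037
11. pay 76573 -> balance=501914
12. pay 76973 -> balance=427952
13. pay 68660 -> balance=361859
14. pay 73035 -> balance=290995
15. pay 75537 -> balance=217203
16. pay 61711 -> balance=156795

156795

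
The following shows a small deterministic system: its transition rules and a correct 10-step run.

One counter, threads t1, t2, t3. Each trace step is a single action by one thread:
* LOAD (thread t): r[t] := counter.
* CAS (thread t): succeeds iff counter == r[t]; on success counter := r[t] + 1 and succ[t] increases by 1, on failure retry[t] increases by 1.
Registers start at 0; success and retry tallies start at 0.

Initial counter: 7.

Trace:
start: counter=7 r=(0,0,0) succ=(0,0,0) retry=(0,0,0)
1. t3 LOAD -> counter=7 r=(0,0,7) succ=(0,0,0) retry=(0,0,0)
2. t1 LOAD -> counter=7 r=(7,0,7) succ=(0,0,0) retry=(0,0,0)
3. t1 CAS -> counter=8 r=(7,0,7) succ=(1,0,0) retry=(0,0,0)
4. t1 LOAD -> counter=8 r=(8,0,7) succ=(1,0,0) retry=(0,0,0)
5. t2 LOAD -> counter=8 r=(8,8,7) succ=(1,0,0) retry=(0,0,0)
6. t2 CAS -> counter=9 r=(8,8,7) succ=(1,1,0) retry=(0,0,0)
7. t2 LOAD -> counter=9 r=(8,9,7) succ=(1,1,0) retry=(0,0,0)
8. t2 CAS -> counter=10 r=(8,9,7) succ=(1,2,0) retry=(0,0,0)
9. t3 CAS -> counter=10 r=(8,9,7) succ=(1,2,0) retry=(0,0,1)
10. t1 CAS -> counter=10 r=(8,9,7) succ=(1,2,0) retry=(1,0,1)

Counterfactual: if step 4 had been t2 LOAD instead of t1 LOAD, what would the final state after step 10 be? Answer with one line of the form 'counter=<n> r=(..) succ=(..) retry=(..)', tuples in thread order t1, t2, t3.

counter=10 r=(7,9,7) succ=(1,2,0) retry=(1,0,1)

(re-executing from step 4 with the substitution; state before step 4: counter=8 r=(7,0,7) succ=(1,0,0) retry=(0,0,0))
4. t2 LOAD -> counter=8 r=(7,8,7) succ=(1,0,0) retry=(0,0,0)
5. t2 LOAD -> counter=8 r=(7,8,7) succ=(1,0,0) retry=(0,0,0)
6. t2 CAS -> counter=9 r=(7,8,7) succ=(1,1,0) retry=(0,0,0)
7. t2 LOAD -> counter=9 r=(7,9,7) succ=(1,1,0) retry=(0,0,0)
8. t2 CAS -> counter=10 r=(7,9,7) succ=(1,2,0) retry=(0,0,0)
9. t3 CAS -> counter=10 r=(7,9,7) succ=(1,2,0) retry=(0,0,1)
10. t1 CAS -> counter=10 r=(7,9,7) succ=(1,2,0) retry=(1,0,1)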